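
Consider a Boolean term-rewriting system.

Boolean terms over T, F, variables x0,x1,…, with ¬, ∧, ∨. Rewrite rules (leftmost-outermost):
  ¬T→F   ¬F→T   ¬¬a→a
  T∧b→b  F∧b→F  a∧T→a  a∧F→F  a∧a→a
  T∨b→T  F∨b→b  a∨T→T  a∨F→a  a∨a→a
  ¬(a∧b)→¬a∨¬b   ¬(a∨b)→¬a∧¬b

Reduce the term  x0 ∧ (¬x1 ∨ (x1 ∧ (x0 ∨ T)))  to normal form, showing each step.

Answer: normal form = x0 ∧ (¬x1 ∨ x1)  (in 2 steps)

Working:
  start: x0 ∧ (¬x1 ∨ (x1 ∧ (x0 ∨ T)))
  →1  x0 ∧ (¬x1 ∨ (x1 ∧ T))
  →2  x0 ∧ (¬x1 ∨ x1)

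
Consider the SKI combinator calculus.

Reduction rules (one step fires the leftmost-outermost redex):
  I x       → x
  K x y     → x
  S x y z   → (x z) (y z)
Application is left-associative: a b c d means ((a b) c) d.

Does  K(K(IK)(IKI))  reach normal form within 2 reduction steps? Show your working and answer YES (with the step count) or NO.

Answer: YES — reaches normal form KK in 2 ≤ 2 steps

Working:
  start: K(K(IK)(IKI))
  →1  K(IK)
  →2  KK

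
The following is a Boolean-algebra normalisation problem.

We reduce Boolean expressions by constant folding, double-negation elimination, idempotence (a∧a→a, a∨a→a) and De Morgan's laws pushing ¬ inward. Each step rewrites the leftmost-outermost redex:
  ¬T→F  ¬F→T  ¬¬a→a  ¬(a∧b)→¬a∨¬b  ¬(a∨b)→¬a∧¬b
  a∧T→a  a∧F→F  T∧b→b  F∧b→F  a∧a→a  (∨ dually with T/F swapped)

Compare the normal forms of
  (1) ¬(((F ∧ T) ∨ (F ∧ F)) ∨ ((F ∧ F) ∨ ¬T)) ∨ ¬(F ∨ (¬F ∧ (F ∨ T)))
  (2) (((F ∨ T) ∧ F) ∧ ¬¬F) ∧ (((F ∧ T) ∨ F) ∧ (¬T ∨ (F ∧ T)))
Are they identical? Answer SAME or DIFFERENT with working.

Term A:
  start: ¬(((F ∧ T) ∨ (F ∧ F)) ∨ ((F ∧ F) ∨ ¬T)) ∨ ¬(F ∨ (¬F ∧ (F ∨ T)))
  →1  (¬((F ∧ T) ∨ (F ∧ F)) ∧ ¬((F ∧ F) ∨ ¬T)) ∨ ¬(F ∨ (¬F ∧ (F ∨ T)))
  →2  ((¬(F ∧ T) ∧ ¬(F ∧ F)) ∧ ¬((F ∧ F) ∨ ¬T)) ∨ ¬(F ∨ (¬F ∧ (F ∨ T)))
  →3  (((¬F ∨ ¬T) ∧ ¬(F ∧ F)) ∧ ¬((F ∧ F) ∨ ¬T)) ∨ ¬(F ∨ (¬F ∧ (F ∨ T)))
  →4  (((T ∨ ¬T) ∧ ¬(F ∧ F)) ∧ ¬((F ∧ F) ∨ ¬T)) ∨ ¬(F ∨ (¬F ∧ (F ∨ T)))
  →5  ((T ∧ ¬(F ∧ F)) ∧ ¬((F ∧ F) ∨ ¬T)) ∨ ¬(F ∨ (¬F ∧ (F ∨ T)))
  →6  (¬(F ∧ F) ∧ ¬((F ∧ F) ∨ ¬T)) ∨ ¬(F ∨ (¬F ∧ (F ∨ T)))
  →7  ((¬F ∨ ¬F) ∧ ¬((F ∧ F) ∨ ¬T)) ∨ ¬(F ∨ (¬F ∧ (F ∨ T)))
  →8  (¬F ∧ ¬((F ∧ F) ∨ ¬T)) ∨ ¬(F ∨ (¬F ∧ (F ∨ T)))
  →9  (T ∧ ¬((F ∧ F) ∨ ¬T)) ∨ ¬(F ∨ (¬F ∧ (F ∨ T)))
  →10  ¬((F ∧ F) ∨ ¬T) ∨ ¬(F ∨ (¬F ∧ (F ∨ T)))
  →11  (¬(F ∧ F) ∧ ¬¬T) ∨ ¬(F ∨ (¬F ∧ (F ∨ T)))
  →12  ((¬F ∨ ¬F) ∧ ¬¬T) ∨ ¬(F ∨ (¬F ∧ (F ∨ T)))
  →13  (¬F ∧ ¬¬T) ∨ ¬(F ∨ (¬F ∧ (F ∨ T)))
  →14  (T ∧ ¬¬T) ∨ ¬(F ∨ (¬F ∧ (F ∨ T)))
  →15  ¬¬T ∨ ¬(F ∨ (¬F ∧ (F ∨ T)))
  →16  T ∨ ¬(F ∨ (¬F ∧ (F ∨ T)))
  →17  T

Term B:
  start: (((F ∨ T) ∧ F) ∧ ¬¬F) ∧ (((F ∧ T) ∨ F) ∧ (¬T ∨ (F ∧ T)))
  →1  (F ∧ ¬¬F) ∧ (((F ∧ T) ∨ F) ∧ (¬T ∨ (F ∧ T)))
  →2  F ∧ (((F ∧ T) ∨ F) ∧ (¬T ∨ (F ∧ T)))
  →3  F

Answer: DIFFERENT — A ⇓ T, B ⇓ F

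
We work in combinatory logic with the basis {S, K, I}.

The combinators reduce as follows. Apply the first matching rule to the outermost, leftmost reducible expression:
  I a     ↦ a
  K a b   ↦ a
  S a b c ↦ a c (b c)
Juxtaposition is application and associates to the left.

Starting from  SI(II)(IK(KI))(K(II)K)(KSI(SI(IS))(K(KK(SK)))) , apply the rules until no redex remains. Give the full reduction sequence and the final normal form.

  start: SI(II)(IK(KI))(K(II)K)(KSI(SI(IS))(K(KK(SK))))
  [1] I(IK(KI))(II(IK(KI)))(K(II)K)(KSI(SI(IS))(K(KK(SK))))
  [2] IK(KI)(II(IK(KI)))(K(II)K)(KSI(SI(IS))(K(KK(SK))))
  [3] K(KI)(II(IK(KI)))(K(II)K)(KSI(SI(IS))(K(KK(SK))))
  [4] KI(K(II)K)(KSI(SI(IS))(K(KK(SK))))
  [5] I(KSI(SI(IS))(K(KK(SK))))
  [6] KSI(SI(IS))(K(KK(SK)))
  [7] S(SI(IS))(K(KK(SK)))
  [8] S(SIS)(K(KK(SK)))
  [9] S(SIS)(KK)

Answer: normal form = S(SIS)(KK)  (in 9 steps)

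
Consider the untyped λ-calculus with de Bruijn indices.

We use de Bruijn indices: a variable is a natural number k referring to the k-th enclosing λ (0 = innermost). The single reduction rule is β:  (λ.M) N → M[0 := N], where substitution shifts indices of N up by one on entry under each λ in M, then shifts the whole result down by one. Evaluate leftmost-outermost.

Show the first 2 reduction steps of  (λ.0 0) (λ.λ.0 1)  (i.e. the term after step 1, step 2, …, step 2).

Answer: after 2 steps: λ.0 (λ.λ.0 1)

Derivation:
  start: (λ.0 0) (λ.λ.0 1)
  →1  (λ.λ.0 1) (λ.λ.0 1)
  →2  λ.0 (λ.λ.0 1)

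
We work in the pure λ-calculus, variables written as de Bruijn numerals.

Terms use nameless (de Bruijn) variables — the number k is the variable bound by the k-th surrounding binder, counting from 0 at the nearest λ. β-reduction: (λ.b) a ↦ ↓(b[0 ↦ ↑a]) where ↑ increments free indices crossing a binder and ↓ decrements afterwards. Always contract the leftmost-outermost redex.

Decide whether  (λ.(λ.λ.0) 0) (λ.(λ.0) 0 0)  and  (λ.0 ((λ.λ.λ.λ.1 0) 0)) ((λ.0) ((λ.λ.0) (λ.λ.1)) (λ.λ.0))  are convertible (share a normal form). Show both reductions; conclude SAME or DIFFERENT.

Term A:
  start: (λ.(λ.λ.0) 0) (λ.(λ.0) 0 0)
  →1  (λ.λ.0) (λ.(λ.0) 0 0)
  →2  λ.0

Term B:
  start: (λ.0 ((λ.λ.λ.λ.1 0) 0)) ((λ.0) ((λ.λ.0) (λ.λ.1)) (λ.λ.0))
  →1  (λ.0) ((λ.λ.0) (λ.λ.1)) (λ.λ.0) ((λ.λ.λ.λ.1 0) ((λ.0) ((λ.λ.0) (λ.λ.1)) (λ.λ.0)))
  →2  (λ.λ.0) (λ.λ.1) (λ.λ.0) ((λ.λ.λ.λ.1 0) ((λ.0) ((λ.λ.0) (λ.λ.1)) (λ.λ.0)))
  →3  (λ.0) (λ.λ.0) ((λ.λ.λ.λ.1 0) ((λ.0) ((λ.λ.0) (λ.λ.1)) (λ.λ.0)))
  →4  (λ.λ.0) ((λ.λ.λ.λ.1 0) ((λ.0) ((λ.λ.0) (λ.λ.1)) (λ.λ.0)))
  →5  λ.0

Answer: SAME — A ⇓ λ.0, B ⇓ λ.0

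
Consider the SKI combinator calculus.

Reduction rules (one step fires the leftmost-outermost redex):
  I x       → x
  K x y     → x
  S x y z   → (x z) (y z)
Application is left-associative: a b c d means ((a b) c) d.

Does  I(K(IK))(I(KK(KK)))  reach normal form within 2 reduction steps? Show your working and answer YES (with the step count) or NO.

  start: I(K(IK))(I(KK(KK)))
  →1  K(IK)(I(KK(KK)))
  →2  IK

Answer: NO — after 2 steps the term is IK, not yet normal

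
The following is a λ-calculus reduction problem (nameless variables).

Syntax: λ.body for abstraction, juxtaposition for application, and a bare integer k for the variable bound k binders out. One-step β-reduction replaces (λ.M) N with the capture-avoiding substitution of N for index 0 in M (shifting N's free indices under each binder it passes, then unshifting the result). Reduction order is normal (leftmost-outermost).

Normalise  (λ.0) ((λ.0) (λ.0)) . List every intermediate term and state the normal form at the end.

Answer: normal form = λ.0  (in 2 steps)

Reduction:
  start: (λ.0) ((λ.0) (λ.0))
  →1  (λ.0) (λ.0)
  →2  λ.0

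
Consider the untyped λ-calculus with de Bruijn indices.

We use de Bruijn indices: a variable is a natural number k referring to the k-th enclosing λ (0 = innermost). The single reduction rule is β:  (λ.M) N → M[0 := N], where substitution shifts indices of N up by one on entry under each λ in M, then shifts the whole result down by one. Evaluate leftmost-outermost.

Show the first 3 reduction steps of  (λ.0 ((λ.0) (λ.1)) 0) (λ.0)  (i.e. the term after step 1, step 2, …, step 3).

  start: (λ.0 ((λ.0) (λ.1)) 0) (λ.0)
  [1] (λ.0) ((λ.0) (λ.λ.0)) (λ.0)
  [2] (λ.0) (λ.λ.0) (λ.0)
  [3] (λ.λ.0) (λ.0)

Answer: after 3 steps: (λ.λ.0) (λ.0)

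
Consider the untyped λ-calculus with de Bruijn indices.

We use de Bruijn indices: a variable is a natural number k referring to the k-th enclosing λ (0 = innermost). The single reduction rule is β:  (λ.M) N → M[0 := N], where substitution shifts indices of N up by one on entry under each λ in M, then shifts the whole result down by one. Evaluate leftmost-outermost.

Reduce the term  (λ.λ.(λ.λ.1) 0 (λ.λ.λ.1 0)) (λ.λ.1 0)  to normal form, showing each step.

  start: (λ.λ.(λ.λ.1) 0 (λ.λ.λ.1 0)) (λ.λ.1 0)
  [1] λ.(λ.λ.1) 0 (λ.λ.λ.1 0)
  [2] λ.(λ.1) (λ.λ.λ.1 0)
  [3] λ.0

Answer: normal form = λ.0  (in 3 steps)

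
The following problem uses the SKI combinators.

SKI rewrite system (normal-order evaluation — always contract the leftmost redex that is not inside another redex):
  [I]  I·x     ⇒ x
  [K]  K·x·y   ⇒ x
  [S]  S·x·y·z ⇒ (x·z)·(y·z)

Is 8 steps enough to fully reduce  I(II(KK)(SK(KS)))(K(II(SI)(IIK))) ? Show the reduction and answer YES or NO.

  start: I(II(KK)(SK(KS)))(K(II(SI)(IIK)))
  step 1: II(KK)(SK(KS))(K(II(SI)(IIK)))
  step 2: I(KK)(SK(KS))(K(II(SI)(IIK)))
  step 3: KK(SK(KS))(K(II(SI)(IIK)))
  step 4: K(K(II(SI)(IIK)))
  step 5: K(K(I(SI)(IIK)))
  step 6: K(K(SI(IIK)))
  step 7: K(K(SI(IK)))
  step 8: K(K(SIK))

Answer: YES — reaches normal form K(K(SIK)) in 8 ≤ 8 steps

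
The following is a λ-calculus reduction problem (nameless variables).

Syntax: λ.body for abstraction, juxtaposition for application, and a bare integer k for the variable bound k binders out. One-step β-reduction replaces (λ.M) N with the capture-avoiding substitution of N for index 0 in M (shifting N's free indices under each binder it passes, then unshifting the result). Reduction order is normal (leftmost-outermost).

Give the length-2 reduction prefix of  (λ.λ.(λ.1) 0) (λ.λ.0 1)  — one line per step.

Answer: after 2 steps: λ.0

Working:
  start: (λ.λ.(λ.1) 0) (λ.λ.0 1)
  →1  λ.(λ.1) 0
  →2  λ.0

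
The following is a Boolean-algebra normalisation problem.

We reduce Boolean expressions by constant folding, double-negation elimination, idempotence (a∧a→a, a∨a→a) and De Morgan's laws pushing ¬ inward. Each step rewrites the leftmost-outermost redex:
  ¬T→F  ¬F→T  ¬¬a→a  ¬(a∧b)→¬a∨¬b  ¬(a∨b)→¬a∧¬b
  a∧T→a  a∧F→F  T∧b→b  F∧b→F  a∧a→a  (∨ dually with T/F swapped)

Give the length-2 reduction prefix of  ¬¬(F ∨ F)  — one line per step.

Answer: after 2 steps: F

Derivation:
  start: ¬¬(F ∨ F)
  [1] F ∨ F
  [2] F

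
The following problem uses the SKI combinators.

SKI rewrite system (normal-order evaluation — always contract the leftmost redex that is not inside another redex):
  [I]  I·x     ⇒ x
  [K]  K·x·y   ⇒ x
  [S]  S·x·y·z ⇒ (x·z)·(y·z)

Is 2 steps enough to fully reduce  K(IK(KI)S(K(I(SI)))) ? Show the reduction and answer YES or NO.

  start: K(IK(KI)S(K(I(SI))))
  [1] K(K(KI)S(K(I(SI))))
  [2] K(KI(K(I(SI))))

Answer: NO — after 2 steps the term is K(KI(K(I(SI)))), not yet normal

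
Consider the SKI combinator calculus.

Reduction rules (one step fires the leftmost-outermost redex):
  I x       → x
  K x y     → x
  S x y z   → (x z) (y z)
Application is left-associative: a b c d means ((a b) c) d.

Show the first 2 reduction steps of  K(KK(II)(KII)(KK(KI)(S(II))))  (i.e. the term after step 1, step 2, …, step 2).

  start: K(KK(II)(KII)(KK(KI)(S(II))))
  [1] K(K(KII)(KK(KI)(S(II))))
  [2] K(KII)

Answer: after 2 steps: K(KII)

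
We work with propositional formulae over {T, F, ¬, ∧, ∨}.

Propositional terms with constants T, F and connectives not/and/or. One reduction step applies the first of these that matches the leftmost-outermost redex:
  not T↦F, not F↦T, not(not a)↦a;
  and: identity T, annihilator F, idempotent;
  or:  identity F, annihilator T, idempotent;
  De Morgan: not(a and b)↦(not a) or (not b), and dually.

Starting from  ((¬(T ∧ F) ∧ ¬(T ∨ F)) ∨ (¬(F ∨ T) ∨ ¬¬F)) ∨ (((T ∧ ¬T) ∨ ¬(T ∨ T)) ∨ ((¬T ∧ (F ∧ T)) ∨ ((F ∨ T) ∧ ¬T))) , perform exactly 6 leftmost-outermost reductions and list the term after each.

  start: ((¬(T ∧ F) ∧ ¬(T ∨ F)) ∨ (¬(F ∨ T) ∨ ¬¬F)) ∨ (((T ∧ ¬T) ∨ ¬(T ∨ T)) ∨ ((¬T ∧ (F ∧ T)) ∨ ((F ∨ T) ∧ ¬T)))
  [1] (((¬T ∨ ¬F) ∧ ¬(T ∨ F)) ∨ (¬(F ∨ T) ∨ ¬¬F)) ∨ (((T ∧ ¬T) ∨ ¬(T ∨ T)) ∨ ((¬T ∧ (F ∧ T)) ∨ ((F ∨ T) ∧ ¬T)))
  [2] (((F ∨ ¬F) ∧ ¬(T ∨ F)) ∨ (¬(F ∨ T) ∨ ¬¬F)) ∨ (((T ∧ ¬T) ∨ ¬(T ∨ T)) ∨ ((¬T ∧ (F ∧ T)) ∨ ((F ∨ T) ∧ ¬T)))
  [3] ((¬F ∧ ¬(T ∨ F)) ∨ (¬(F ∨ T) ∨ ¬¬F)) ∨ (((T ∧ ¬T) ∨ ¬(T ∨ T)) ∨ ((¬T ∧ (F ∧ T)) ∨ ((F ∨ T) ∧ ¬T)))
  [4] ((T ∧ ¬(T ∨ F)) ∨ (¬(F ∨ T) ∨ ¬¬F)) ∨ (((T ∧ ¬T) ∨ ¬(T ∨ T)) ∨ ((¬T ∧ (F ∧ T)) ∨ ((F ∨ T) ∧ ¬T)))
  [5] (¬(T ∨ F) ∨ (¬(F ∨ T) ∨ ¬¬F)) ∨ (((T ∧ ¬T) ∨ ¬(T ∨ T)) ∨ ((¬T ∧ (F ∧ T)) ∨ ((F ∨ T) ∧ ¬T)))
  [6] ((¬T ∧ ¬F) ∨ (¬(F ∨ T) ∨ ¬¬F)) ∨ (((T ∧ ¬T) ∨ ¬(T ∨ T)) ∨ ((¬T ∧ (F ∧ T)) ∨ ((F ∨ T) ∧ ¬T)))

Answer: after 6 steps: ((¬T ∧ ¬F) ∨ (¬(F ∨ T) ∨ ¬¬F)) ∨ (((T ∧ ¬T) ∨ ¬(T ∨ T)) ∨ ((¬T ∧ (F ∧ T)) ∨ ((F ∨ T) ∧ ¬T)))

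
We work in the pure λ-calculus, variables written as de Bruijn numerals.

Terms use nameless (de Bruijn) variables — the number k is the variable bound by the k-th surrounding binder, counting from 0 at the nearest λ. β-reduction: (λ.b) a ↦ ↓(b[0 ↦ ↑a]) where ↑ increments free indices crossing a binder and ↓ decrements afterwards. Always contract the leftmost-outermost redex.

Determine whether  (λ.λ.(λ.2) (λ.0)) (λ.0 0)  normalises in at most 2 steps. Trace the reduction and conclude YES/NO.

  start: (λ.λ.(λ.2) (λ.0)) (λ.0 0)
  step 1: λ.(λ.λ.0 0) (λ.0)
  step 2: λ.λ.0 0

Answer: YES — reaches normal form λ.λ.0 0 in 2 ≤ 2 steps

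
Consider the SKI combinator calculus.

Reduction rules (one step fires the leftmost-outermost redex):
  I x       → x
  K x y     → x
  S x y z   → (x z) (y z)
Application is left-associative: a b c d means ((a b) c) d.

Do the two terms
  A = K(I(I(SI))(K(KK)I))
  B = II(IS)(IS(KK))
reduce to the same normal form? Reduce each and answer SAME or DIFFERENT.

Answer: DIFFERENT — A ⇓ K(SI(KK)), B ⇓ S(S(KK))

Reduction:
Term A:
  start: K(I(I(SI))(K(KK)I))
  step 1: K(I(SI)(K(KK)I))
  step 2: K(SI(K(KK)I))
  step 3: K(SI(KK))

Term B:
  start: II(IS)(IS(KK))
  step 1: I(IS)(IS(KK))
  step 2: IS(IS(KK))
  step 3: S(IS(KK))
  step 4: S(S(KK))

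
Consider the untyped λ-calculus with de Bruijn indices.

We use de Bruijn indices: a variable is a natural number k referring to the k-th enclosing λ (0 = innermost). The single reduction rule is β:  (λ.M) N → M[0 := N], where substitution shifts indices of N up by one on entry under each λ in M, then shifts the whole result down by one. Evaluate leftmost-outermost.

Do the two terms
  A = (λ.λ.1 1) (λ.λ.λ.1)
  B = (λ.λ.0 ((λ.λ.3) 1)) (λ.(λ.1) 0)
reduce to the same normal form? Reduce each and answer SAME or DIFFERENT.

Term A:
  start: (λ.λ.1 1) (λ.λ.λ.1)
  [1] λ.(λ.λ.λ.1) (λ.λ.λ.1)
  [2] λ.λ.λ.1

Term B:
  start: (λ.λ.0 ((λ.λ.3) 1)) (λ.(λ.1) 0)
  [1] λ.0 ((λ.λ.λ.(λ.1) 0) (λ.(λ.1) 0))
  [2] λ.0 (λ.λ.(λ.1) 0)
  [3] λ.0 (λ.λ.0)

Answer: DIFFERENT — A ⇓ λ.λ.λ.1, B ⇓ λ.0 (λ.λ.0)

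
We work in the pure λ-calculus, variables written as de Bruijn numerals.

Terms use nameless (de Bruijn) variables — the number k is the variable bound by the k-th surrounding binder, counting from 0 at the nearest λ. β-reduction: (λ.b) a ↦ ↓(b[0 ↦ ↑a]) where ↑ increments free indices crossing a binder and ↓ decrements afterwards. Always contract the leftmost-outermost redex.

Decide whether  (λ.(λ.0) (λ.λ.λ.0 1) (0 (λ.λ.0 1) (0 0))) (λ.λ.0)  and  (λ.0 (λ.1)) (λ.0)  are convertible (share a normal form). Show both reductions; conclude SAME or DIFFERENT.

Term A:
  start: (λ.(λ.0) (λ.λ.λ.0 1) (0 (λ.λ.0 1) (0 0))) (λ.λ.0)
  →1  (λ.0) (λ.λ.λ.0 1) ((λ.λ.0) (λ.λ.0 1) ((λ.λ.0) (λ.λ.0)))
  →2  (λ.λ.λ.0 1) ((λ.λ.0) (λ.λ.0 1) ((λ.λ.0) (λ.λ.0)))
  →3  λ.λ.0 1

Term B:
  start: (λ.0 (λ.1)) (λ.0)
  →1  (λ.0) (λ.λ.0)
  →2  λ.λ.0

Answer: DIFFERENT — A ⇓ λ.λ.0 1, B ⇓ λ.λ.0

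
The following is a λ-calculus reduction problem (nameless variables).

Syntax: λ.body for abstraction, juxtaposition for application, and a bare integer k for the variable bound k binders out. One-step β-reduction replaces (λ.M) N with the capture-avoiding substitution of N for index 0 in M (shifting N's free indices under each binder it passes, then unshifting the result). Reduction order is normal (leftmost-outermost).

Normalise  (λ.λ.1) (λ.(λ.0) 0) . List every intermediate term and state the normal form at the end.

  start: (λ.λ.1) (λ.(λ.0) 0)
  [1] λ.λ.(λ.0) 0
  [2] λ.λ.0

Answer: normal form = λ.λ.0  (in 2 steps)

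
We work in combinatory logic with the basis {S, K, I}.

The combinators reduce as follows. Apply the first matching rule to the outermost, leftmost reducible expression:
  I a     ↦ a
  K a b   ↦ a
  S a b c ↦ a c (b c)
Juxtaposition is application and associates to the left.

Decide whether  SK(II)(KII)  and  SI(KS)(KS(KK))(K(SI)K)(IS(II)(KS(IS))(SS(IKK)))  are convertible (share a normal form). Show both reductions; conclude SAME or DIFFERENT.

Term A:
  start: SK(II)(KII)
  [1] K(KII)(II(KII))
  [2] KII
  [3] I

Term B:
  start: SI(KS)(KS(KK))(K(SI)K)(IS(II)(KS(IS))(SS(IKK)))
  [1] I(KS(KK))(KS(KS(KK)))(K(SI)K)(IS(II)(KS(IS))(SS(IKK)))
  [2] KS(KK)(KS(KS(KK)))(K(SI)K)(IS(II)(KS(IS))(SS(IKK)))
  [3] S(KS(KS(KK)))(K(SI)K)(IS(II)(KS(IS))(SS(IKK)))
  [4] KS(KS(KK))(IS(II)(KS(IS))(SS(IKK)))(K(SI)K(IS(II)(KS(IS))(SS(IKK))))
  [5] S(IS(II)(KS(IS))(SS(IKK)))(K(SI)K(IS(II)(KS(IS))(SS(IKK))))
  [6] S(S(II)(KS(IS))(SS(IKK)))(K(SI)K(IS(II)(KS(IS))(SS(IKK))))
  [7] S(II(SS(IKK))(KS(IS)(SS(IKK))))(K(SI)K(IS(II)(KS(IS))(SS(IKK))))
  [8] S(I(SS(IKK))(KS(IS)(SS(IKK))))(K(SI)K(IS(II)(KS(IS))(SS(IKK))))
  [9] S(SS(IKK)(KS(IS)(SS(IKK))))(K(SI)K(IS(II)(KS(IS))(SS(IKK))))
  [10] S(S(KS(IS)(SS(IKK)))(IKK(KS(IS)(SS(IKK)))))(K(SI)K(IS(II)(KS(IS))(SS(IKK))))
  [11] S(S(S(SS(IKK)))(IKK(KS(IS)(SS(IKK)))))(K(SI)K(IS(II)(KS(IS))(SS(IKK))))
  [12] S(S(S(SS(KK)))(IKK(KS(IS)(SS(IKK)))))(K(SI)K(IS(II)(KS(IS))(SS(IKK))))
  [13] S(S(S(SS(KK)))(KK(KS(IS)(SS(IKK)))))(K(SI)K(IS(II)(KS(IS))(SS(IKK))))
  [14] S(S(S(SS(KK)))K)(K(SI)K(IS(II)(KS(IS))(SS(IKK))))
  [15] S(S(S(SS(KK)))K)(SI(IS(II)(KS(IS))(SS(IKK))))
  [16] S(S(S(SS(KK)))K)(SI(S(II)(KS(IS))(SS(IKK))))
  [17] S(S(S(SS(KK)))K)(SI(II(SS(IKK))(KS(IS)(SS(IKK)))))
  [18] S(S(S(SS(KK)))K)(SI(I(SS(IKK))(KS(IS)(SS(IKK)))))
  [19] S(S(S(SS(KK)))K)(SI(SS(IKK)(KS(IS)(SS(IKK)))))
  [20] S(S(S(SS(KK)))K)(SI(S(KS(IS)(SS(IKK)))(IKK(KS(IS)(SS(IKK))))))
  [21] S(S(S(SS(KK)))K)(SI(S(S(SS(IKK)))(IKK(KS(IS)(SS(IKK))))))
  [22] S(S(S(SS(KK)))K)(SI(S(S(SS(KK)))(IKK(KS(IS)(SS(IKK))))))
  [23] S(S(S(SS(KK)))K)(SI(S(S(SS(KK)))(KK(KS(IS)(SS(IKK))))))
  [24] S(S(S(SS(KK)))K)(SI(S(S(SS(KK)))K))

Answer: DIFFERENT — A ⇓ I, B ⇓ S(S(S(SS(KK)))K)(SI(S(S(SS(KK)))K))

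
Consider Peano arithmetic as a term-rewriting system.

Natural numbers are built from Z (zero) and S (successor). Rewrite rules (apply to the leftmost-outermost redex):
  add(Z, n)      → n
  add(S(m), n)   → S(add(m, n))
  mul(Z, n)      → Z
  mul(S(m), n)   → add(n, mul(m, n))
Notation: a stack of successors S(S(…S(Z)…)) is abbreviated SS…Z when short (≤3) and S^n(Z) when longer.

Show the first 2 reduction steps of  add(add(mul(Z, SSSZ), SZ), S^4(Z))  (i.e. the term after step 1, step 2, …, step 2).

  start: add(add(mul(Z, SSSZ), SZ), S^4(Z))
  →1  add(add(Z, SZ), S^4(Z))
  →2  add(SZ, S^4(Z))

Answer: after 2 steps: add(SZ, S^4(Z))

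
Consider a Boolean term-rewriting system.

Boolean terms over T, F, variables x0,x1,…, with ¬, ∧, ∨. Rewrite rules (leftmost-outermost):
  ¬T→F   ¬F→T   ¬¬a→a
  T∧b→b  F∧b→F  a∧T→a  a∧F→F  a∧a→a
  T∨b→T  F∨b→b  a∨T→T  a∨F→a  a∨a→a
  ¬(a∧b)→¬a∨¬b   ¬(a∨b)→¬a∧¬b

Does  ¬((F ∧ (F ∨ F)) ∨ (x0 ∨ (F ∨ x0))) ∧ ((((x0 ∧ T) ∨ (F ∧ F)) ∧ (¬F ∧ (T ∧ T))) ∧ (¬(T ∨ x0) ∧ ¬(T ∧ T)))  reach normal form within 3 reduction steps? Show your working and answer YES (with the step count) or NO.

Answer: NO — after 3 steps the term is ((T ∨ ¬(F ∨ F)) ∧ ¬(x0 ∨ (F ∨ x0))) ∧ ((((x0 ∧ T) ∨ (F ∧ F)) ∧ (¬F ∧ (T ∧ T))) ∧ (¬(T ∨ x0) ∧ ¬(T ∧ T))), not yet normal

Derivation:
  start: ¬((F ∧ (F ∨ F)) ∨ (x0 ∨ (F ∨ x0))) ∧ ((((x0 ∧ T) ∨ (F ∧ F)) ∧ (¬F ∧ (T ∧ T))) ∧ (¬(T ∨ x0) ∧ ¬(T ∧ T)))
  step 1: (¬(F ∧ (F ∨ F)) ∧ ¬(x0 ∨ (F ∨ x0))) ∧ ((((x0 ∧ T) ∨ (F ∧ F)) ∧ (¬F ∧ (T ∧ T))) ∧ (¬(T ∨ x0) ∧ ¬(T ∧ T)))
  step 2: ((¬F ∨ ¬(F ∨ F)) ∧ ¬(x0 ∨ (F ∨ x0))) ∧ ((((x0 ∧ T) ∨ (F ∧ F)) ∧ (¬F ∧ (T ∧ T))) ∧ (¬(T ∨ x0) ∧ ¬(T ∧ T)))
  step 3: ((T ∨ ¬(F ∨ F)) ∧ ¬(x0 ∨ (F ∨ x0))) ∧ ((((x0 ∧ T) ∨ (F ∧ F)) ∧ (¬F ∧ (T ∧ T))) ∧ (¬(T ∨ x0) ∧ ¬(T ∧ T)))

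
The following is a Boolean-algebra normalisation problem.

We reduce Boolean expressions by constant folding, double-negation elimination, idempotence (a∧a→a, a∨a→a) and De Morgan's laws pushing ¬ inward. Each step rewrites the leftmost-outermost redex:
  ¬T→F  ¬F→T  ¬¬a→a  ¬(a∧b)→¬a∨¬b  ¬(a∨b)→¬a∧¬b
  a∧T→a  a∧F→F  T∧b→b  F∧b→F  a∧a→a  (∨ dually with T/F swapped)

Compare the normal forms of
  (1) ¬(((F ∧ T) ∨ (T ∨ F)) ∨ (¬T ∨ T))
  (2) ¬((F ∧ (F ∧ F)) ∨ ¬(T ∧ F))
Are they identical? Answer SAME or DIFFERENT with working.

Term A:
  start: ¬(((F ∧ T) ∨ (T ∨ F)) ∨ (¬T ∨ T))
  →1  ¬((F ∧ T) ∨ (T ∨ F)) ∧ ¬(¬T ∨ T)
  →2  (¬(F ∧ T) ∧ ¬(T ∨ F)) ∧ ¬(¬T ∨ T)
  →3  ((¬F ∨ ¬T) ∧ ¬(T ∨ F)) ∧ ¬(¬T ∨ T)
  →4  ((T ∨ ¬T) ∧ ¬(T ∨ F)) ∧ ¬(¬T ∨ T)
  →5  (T ∧ ¬(T ∨ F)) ∧ ¬(¬T ∨ T)
  →6  ¬(T ∨ F) ∧ ¬(¬T ∨ T)
  →7  (¬T ∧ ¬F) ∧ ¬(¬T ∨ T)
  →8  (F ∧ ¬F) ∧ ¬(¬T ∨ T)
  →9  F ∧ ¬(¬T ∨ T)
  →10  F

Term B:
  start: ¬((F ∧ (F ∧ F)) ∨ ¬(T ∧ F))
  →1  ¬(F ∧ (F ∧ F)) ∧ ¬¬(T ∧ F)
  →2  (¬F ∨ ¬(F ∧ F)) ∧ ¬¬(T ∧ F)
  →3  (T ∨ ¬(F ∧ F)) ∧ ¬¬(T ∧ F)
  →4  T ∧ ¬¬(T ∧ F)
  →5  ¬¬(T ∧ F)
  →6  T ∧ F
  →7  F

Answer: SAME — A ⇓ F, B ⇓ F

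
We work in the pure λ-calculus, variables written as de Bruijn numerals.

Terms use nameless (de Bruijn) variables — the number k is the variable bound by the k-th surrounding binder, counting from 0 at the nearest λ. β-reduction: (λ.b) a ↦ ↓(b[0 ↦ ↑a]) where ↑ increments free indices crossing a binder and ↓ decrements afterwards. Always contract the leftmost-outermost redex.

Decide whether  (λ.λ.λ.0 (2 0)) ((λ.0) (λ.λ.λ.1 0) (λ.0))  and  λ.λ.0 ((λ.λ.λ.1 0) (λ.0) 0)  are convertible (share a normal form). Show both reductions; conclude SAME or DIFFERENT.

Answer: SAME — A ⇓ λ.λ.0 (λ.1 0), B ⇓ λ.λ.0 (λ.1 0)

Working:
Term A:
  start: (λ.λ.λ.0 (2 0)) ((λ.0) (λ.λ.λ.1 0) (λ.0))
  [1] λ.λ.0 ((λ.0) (λ.λ.λ.1 0) (λ.0) 0)
  [2] λ.λ.0 ((λ.λ.λ.1 0) (λ.0) 0)
  [3] λ.λ.0 ((λ.λ.1 0) 0)
  [4] λ.λ.0 (λ.1 0)

Term B:
  start: λ.λ.0 ((λ.λ.λ.1 0) (λ.0) 0)
  [1] λ.λ.0 ((λ.λ.1 0) 0)
  [2] λ.λ.0 (λ.1 0)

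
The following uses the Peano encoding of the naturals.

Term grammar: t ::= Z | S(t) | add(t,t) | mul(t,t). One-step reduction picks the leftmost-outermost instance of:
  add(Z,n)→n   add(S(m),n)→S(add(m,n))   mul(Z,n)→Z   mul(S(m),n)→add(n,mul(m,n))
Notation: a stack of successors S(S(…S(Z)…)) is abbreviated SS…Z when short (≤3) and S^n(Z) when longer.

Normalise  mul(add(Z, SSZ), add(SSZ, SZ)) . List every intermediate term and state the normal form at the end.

Answer: normal form = S^6(Z)  (in 18 steps)

Reduction:
  start: mul(add(Z, SSZ), add(SSZ, SZ))
  [1] mul(SSZ, add(SSZ, SZ))
  [2] add(add(SSZ, SZ), mul(SZ, add(SSZ, SZ)))
  [3] add(S(add(SZ, SZ)), mul(SZ, add(SSZ, SZ)))
  [4] S(add(add(SZ, SZ), mul(SZ, add(SSZ, SZ))))
  [5] S(add(S(add(Z, SZ)), mul(SZ, add(SSZ, SZ))))
  [6] S(S(add(add(Z, SZ), mul(SZ, add(SSZ, SZ)))))
  [7] S(S(add(SZ, mul(SZ, add(SSZ, SZ)))))
  [8] S(S(S(add(Z, mul(SZ, add(SSZ, SZ))))))
  [9] S(S(S(mul(SZ, add(SSZ, SZ)))))
  [10] S(S(S(add(add(SSZ, SZ), mul(Z, add(SSZ, SZ))))))
  [11] S(S(S(add(S(add(SZ, SZ)), mul(Z, add(SSZ, SZ))))))
  [12] S(S(S(S(add(add(SZ, SZ), mul(Z, add(SSZ, SZ)))))))
  [13] S(S(S(S(add(S(add(Z, SZ)), mul(Z, add(SSZ, SZ)))))))
  [14] S(S(S(S(S(add(add(Z, SZ), mul(Z, add(SSZ, SZ))))))))
  [15] S(S(S(S(S(add(SZ, mul(Z, add(SSZ, SZ))))))))
  [16] S(S(S(S(S(S(add(Z, mul(Z, add(SSZ, SZ)))))))))
  [17] S(S(S(S(S(S(mul(Z, add(SSZ, SZ))))))))
  [18] S^6(Z)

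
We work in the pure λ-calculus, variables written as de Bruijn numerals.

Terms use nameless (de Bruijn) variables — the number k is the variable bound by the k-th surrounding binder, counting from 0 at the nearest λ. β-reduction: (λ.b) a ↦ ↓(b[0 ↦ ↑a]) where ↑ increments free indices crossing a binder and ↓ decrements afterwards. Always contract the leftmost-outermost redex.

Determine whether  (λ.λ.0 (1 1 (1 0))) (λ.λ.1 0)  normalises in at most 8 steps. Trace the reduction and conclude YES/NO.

Answer: YES — reaches normal form λ.0 (λ.1 0) in 6 ≤ 8 steps

Working:
  start: (λ.λ.0 (1 1 (1 0))) (λ.λ.1 0)
  [1] λ.0 ((λ.λ.1 0) (λ.λ.1 0) ((λ.λ.1 0) 0))
  [2] λ.0 ((λ.(λ.λ.1 0) 0) ((λ.λ.1 0) 0))
  [3] λ.0 ((λ.λ.1 0) ((λ.λ.1 0) 0))
  [4] λ.0 (λ.(λ.λ.1 0) 1 0)
  [5] λ.0 (λ.(λ.2 0) 0)
  [6] λ.0 (λ.1 0)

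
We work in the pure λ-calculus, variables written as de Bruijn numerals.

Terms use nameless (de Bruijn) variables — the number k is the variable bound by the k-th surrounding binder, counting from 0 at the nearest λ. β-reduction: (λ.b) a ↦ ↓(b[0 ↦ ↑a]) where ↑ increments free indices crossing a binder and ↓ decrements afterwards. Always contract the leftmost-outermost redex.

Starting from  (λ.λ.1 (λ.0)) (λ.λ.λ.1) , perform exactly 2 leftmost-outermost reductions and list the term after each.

  start: (λ.λ.1 (λ.0)) (λ.λ.λ.1)
  [1] λ.(λ.λ.λ.1) (λ.0)
  [2] λ.λ.λ.1

Answer: after 2 steps: λ.λ.λ.1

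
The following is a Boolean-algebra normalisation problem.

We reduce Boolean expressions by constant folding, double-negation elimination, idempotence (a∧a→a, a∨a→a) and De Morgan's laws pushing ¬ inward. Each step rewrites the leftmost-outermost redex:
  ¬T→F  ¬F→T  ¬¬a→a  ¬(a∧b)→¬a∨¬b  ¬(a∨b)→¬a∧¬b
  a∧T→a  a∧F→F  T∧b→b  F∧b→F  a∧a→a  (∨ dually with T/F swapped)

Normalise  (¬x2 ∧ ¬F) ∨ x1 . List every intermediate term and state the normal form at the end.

Answer: normal form = ¬x2 ∨ x1  (in 2 steps)

Reduction:
  start: (¬x2 ∧ ¬F) ∨ x1
  [1] (¬x2 ∧ T) ∨ x1
  [2] ¬x2 ∨ x1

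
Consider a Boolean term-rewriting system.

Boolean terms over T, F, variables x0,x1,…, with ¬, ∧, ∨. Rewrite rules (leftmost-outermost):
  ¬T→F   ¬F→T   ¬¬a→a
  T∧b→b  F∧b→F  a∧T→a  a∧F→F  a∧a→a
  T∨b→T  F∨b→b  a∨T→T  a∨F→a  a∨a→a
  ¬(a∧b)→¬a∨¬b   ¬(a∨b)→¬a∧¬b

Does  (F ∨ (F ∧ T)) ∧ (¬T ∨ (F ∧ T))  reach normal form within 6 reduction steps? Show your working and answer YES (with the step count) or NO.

  start: (F ∨ (F ∧ T)) ∧ (¬T ∨ (F ∧ T))
  →1  (F ∧ T) ∧ (¬T ∨ (F ∧ T))
  →2  F ∧ (¬T ∨ (F ∧ T))
  →3  F

Answer: YES — reaches normal form F in 3 ≤ 6 steps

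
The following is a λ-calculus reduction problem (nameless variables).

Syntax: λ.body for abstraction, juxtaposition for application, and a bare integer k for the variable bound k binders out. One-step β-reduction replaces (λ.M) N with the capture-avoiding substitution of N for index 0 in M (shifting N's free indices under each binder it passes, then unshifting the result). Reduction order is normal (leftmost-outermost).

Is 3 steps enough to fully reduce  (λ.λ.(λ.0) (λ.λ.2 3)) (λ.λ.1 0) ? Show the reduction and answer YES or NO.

Answer: YES — reaches normal form λ.λ.λ.2 (λ.λ.1 0) in 2 ≤ 3 steps

Working:
  start: (λ.λ.(λ.0) (λ.λ.2 3)) (λ.λ.1 0)
  →1  λ.(λ.0) (λ.λ.2 (λ.λ.1 0))
  →2  λ.λ.λ.2 (λ.λ.1 0)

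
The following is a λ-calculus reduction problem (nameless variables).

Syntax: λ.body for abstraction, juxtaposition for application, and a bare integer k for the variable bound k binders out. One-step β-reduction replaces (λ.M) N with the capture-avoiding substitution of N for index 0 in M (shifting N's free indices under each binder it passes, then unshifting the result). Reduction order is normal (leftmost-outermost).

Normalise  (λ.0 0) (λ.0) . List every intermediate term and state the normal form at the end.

  start: (λ.0 0) (λ.0)
  →1  (λ.0) (λ.0)
  →2  λ.0

Answer: normal form = λ.0  (in 2 steps)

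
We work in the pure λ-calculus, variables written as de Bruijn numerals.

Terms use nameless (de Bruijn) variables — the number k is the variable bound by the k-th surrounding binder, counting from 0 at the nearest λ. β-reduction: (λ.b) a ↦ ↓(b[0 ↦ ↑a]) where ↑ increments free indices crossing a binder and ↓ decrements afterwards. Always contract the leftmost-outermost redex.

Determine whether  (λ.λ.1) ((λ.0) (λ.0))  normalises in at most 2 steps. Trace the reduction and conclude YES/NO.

Answer: YES — reaches normal form λ.λ.0 in 2 ≤ 2 steps

Derivation:
  start: (λ.λ.1) ((λ.0) (λ.0))
  step 1: λ.(λ.0) (λ.0)
  step 2: λ.λ.0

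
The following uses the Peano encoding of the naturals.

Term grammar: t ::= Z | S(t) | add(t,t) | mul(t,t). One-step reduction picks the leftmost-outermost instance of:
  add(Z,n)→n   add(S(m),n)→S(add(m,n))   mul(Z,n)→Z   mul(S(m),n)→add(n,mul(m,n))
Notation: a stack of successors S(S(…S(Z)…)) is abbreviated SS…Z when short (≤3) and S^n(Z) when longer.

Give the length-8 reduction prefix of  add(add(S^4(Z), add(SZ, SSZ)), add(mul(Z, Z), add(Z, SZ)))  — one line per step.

Answer: after 8 steps: S(S(S(S(add(add(Z, add(SZ, SSZ)), add(mul(Z, Z), add(Z, SZ)))))))

Derivation:
  start: add(add(S^4(Z), add(SZ, SSZ)), add(mul(Z, Z), add(Z, SZ)))
  step 1: add(S(add(SSSZ, add(SZ, SSZ))), add(mul(Z, Z), add(Z, SZ)))
  step 2: S(add(add(SSSZ, add(SZ, SSZ)), add(mul(Z, Z), add(Z, SZ))))
  step 3: S(add(S(add(SSZ, add(SZ, SSZ))), add(mul(Z, Z), add(Z, SZ))))
  step 4: S(S(add(add(SSZ, add(SZ, SSZ)), add(mul(Z, Z), add(Z, SZ)))))
  step 5: S(S(add(S(add(SZ, add(SZ, SSZ))), add(mul(Z, Z), add(Z, SZ)))))
  step 6: S(S(S(add(add(SZ, add(SZ, SSZ)), add(mul(Z, Z), add(Z, SZ))))))
  step 7: S(S(S(add(S(add(Z, add(SZ, SSZ))), add(mul(Z, Z), add(Z, SZ))))))
  step 8: S(S(S(S(add(add(Z, add(SZ, SSZ)), add(mul(Z, Z), add(Z, SZ)))))))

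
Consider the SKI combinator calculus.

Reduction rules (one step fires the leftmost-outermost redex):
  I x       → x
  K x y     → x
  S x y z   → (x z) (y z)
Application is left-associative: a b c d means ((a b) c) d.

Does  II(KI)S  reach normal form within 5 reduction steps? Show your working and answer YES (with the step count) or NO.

Answer: YES — reaches normal form I in 3 ≤ 5 steps

Working:
  start: II(KI)S
  step 1: I(KI)S
  step 2: KIS
  step 3: I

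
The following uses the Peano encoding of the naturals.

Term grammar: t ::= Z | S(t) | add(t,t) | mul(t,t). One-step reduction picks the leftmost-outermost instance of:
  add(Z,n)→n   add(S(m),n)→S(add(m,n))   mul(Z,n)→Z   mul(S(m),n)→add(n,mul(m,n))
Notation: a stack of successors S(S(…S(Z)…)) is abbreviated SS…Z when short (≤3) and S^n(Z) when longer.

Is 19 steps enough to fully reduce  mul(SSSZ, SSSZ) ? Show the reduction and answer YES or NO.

Answer: YES — reaches normal form S^9(Z) in 16 ≤ 19 steps

Derivation:
  start: mul(SSSZ, SSSZ)
  →1  add(SSSZ, mul(SSZ, SSSZ))
  →2  S(add(SSZ, mul(SSZ, SSSZ)))
  →3  S(S(add(SZ, mul(SSZ, SSSZ))))
  →4  S(S(S(add(Z, mul(SSZ, SSSZ)))))
  →5  S(S(S(mul(SSZ, SSSZ))))
  →6  S(S(S(add(SSSZ, mul(SZ, SSSZ)))))
  →7  S(S(S(S(add(SSZ, mul(SZ, SSSZ))))))
  →8  S(S(S(S(S(add(SZ, mul(SZ, SSSZ)))))))
  →9  S(S(S(S(S(S(add(Z, mul(SZ, SSSZ))))))))
  →10  S(S(S(S(S(S(mul(SZ, SSSZ)))))))
  →11  S(S(S(S(S(S(add(SSSZ, mul(Z, SSSZ))))))))
  →12  S(S(S(S(S(S(S(add(SSZ, mul(Z, SSSZ)))))))))
  →13  S(S(S(S(S(S(S(S(add(SZ, mul(Z, SSSZ))))))))))
  →14  S(S(S(S(S(S(S(S(S(add(Z, mul(Z, SSSZ)))))))))))
  →15  S(S(S(S(S(S(S(S(S(mul(Z, SSSZ))))))))))
  →16  S^9(Z)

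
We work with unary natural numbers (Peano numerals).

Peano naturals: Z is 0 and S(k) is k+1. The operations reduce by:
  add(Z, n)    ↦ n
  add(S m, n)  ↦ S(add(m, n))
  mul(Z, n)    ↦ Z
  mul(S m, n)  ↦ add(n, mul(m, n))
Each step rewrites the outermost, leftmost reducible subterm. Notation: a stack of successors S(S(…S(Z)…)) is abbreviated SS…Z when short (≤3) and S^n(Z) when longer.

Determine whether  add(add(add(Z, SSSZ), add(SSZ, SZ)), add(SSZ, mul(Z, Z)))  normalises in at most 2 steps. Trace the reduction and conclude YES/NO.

  start: add(add(add(Z, SSSZ), add(SSZ, SZ)), add(SSZ, mul(Z, Z)))
  [1] add(add(SSSZ, add(SSZ, SZ)), add(SSZ, mul(Z, Z)))
  [2] add(S(add(SSZ, add(SSZ, SZ))), add(SSZ, mul(Z, Z)))

Answer: NO — after 2 steps the term is add(S(add(SSZ, add(SSZ, SZ))), add(SSZ, mul(Z, Z))), not yet normal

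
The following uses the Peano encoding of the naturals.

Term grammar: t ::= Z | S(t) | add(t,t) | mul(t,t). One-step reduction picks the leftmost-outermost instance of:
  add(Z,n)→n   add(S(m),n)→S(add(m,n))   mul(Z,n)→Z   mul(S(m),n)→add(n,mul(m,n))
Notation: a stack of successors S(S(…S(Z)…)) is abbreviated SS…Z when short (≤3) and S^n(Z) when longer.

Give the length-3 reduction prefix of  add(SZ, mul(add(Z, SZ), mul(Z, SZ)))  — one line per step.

  start: add(SZ, mul(add(Z, SZ), mul(Z, SZ)))
  →1  S(add(Z, mul(add(Z, SZ), mul(Z, SZ))))
  →2  S(mul(add(Z, SZ), mul(Z, SZ)))
  →3  S(mul(SZ, mul(Z, SZ)))

Answer: after 3 steps: S(mul(SZ, mul(Z, SZ)))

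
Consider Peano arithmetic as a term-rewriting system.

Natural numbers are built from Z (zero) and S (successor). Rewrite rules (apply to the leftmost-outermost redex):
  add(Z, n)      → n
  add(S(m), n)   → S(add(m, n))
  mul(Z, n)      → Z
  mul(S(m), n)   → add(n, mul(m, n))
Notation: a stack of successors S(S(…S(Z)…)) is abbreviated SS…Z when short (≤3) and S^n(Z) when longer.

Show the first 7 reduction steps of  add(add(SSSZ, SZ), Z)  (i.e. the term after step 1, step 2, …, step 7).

  start: add(add(SSSZ, SZ), Z)
  step 1: add(S(add(SSZ, SZ)), Z)
  step 2: S(add(add(SSZ, SZ), Z))
  step 3: S(add(S(add(SZ, SZ)), Z))
  step 4: S(S(add(add(SZ, SZ), Z)))
  step 5: S(S(add(S(add(Z, SZ)), Z)))
  step 6: S(S(S(add(add(Z, SZ), Z))))
  step 7: S(S(S(add(SZ, Z))))

Answer: after 7 steps: S(S(S(add(SZ, Z))))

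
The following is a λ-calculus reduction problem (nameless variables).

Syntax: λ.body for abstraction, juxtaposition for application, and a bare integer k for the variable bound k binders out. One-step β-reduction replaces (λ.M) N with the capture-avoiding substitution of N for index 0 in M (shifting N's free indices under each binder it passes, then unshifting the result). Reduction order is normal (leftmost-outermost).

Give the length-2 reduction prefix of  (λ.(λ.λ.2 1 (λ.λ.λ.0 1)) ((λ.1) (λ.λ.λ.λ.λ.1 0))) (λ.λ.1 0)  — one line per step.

  start: (λ.(λ.λ.2 1 (λ.λ.λ.0 1)) ((λ.1) (λ.λ.λ.λ.λ.1 0))) (λ.λ.1 0)
  [1] (λ.λ.(λ.λ.1 0) 1 (λ.λ.λ.0 1)) ((λ.λ.λ.1 0) (λ.λ.λ.λ.λ.1 0))
  [2] λ.(λ.λ.1 0) ((λ.λ.λ.1 0) (λ.λ.λ.λ.λ.1 0)) (λ.λ.λ.0 1)

Answer: after 2 steps: λ.(λ.λ.1 0) ((λ.λ.λ.1 0) (λ.λ.λ.λ.λ.1 0)) (λ.λ.λ.0 1)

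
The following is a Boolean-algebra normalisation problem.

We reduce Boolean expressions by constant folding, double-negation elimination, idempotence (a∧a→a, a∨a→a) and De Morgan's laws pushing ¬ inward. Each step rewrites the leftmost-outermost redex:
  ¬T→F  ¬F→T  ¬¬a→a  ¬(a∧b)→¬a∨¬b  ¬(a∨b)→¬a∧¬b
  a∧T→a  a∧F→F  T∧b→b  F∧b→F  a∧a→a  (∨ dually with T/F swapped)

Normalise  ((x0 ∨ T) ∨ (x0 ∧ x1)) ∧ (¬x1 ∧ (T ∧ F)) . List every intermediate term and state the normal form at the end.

  start: ((x0 ∨ T) ∨ (x0 ∧ x1)) ∧ (¬x1 ∧ (T ∧ F))
  →1  (T ∨ (x0 ∧ x1)) ∧ (¬x1 ∧ (T ∧ F))
  →2  T ∧ (¬x1 ∧ (T ∧ F))
  →3  ¬x1 ∧ (T ∧ F)
  →4  ¬x1 ∧ F
  →5  F

Answer: normal form = F  (in 5 steps)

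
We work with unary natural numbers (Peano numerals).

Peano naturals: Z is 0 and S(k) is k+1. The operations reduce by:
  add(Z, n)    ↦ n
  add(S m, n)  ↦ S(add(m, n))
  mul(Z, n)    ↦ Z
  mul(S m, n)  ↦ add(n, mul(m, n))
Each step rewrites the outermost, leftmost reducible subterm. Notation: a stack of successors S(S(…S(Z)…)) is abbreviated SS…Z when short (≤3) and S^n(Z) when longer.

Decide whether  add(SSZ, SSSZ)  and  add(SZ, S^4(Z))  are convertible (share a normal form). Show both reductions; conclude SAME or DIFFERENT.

Answer: SAME — A ⇓ S^5(Z), B ⇓ S^5(Z)

Working:
Term A:
  start: add(SSZ, SSSZ)
  [1] S(add(SZ, SSSZ))
  [2] S(S(add(Z, SSSZ)))
  [3] S^5(Z)

Term B:
  start: add(SZ, S^4(Z))
  [1] S(add(Z, S^4(Z)))
  [2] S^5(Z)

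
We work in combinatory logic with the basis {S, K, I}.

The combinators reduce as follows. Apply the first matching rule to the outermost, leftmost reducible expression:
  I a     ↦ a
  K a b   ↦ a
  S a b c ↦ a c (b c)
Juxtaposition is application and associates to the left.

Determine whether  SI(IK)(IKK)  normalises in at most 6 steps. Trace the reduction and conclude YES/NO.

  start: SI(IK)(IKK)
  [1] I(IKK)(IK(IKK))
  [2] IKK(IK(IKK))
  [3] KK(IK(IKK))
  [4] K

Answer: YES — reaches normal form K in 4 ≤ 6 steps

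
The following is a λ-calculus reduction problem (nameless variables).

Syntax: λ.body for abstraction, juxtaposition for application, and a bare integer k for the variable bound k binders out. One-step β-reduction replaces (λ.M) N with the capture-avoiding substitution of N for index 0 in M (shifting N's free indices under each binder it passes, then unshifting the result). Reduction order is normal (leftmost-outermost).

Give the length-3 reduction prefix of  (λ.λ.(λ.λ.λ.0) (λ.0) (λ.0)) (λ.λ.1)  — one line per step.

  start: (λ.λ.(λ.λ.λ.0) (λ.0) (λ.0)) (λ.λ.1)
  →1  λ.(λ.λ.λ.0) (λ.0) (λ.0)
  →2  λ.(λ.λ.0) (λ.0)
  →3  λ.λ.0

Answer: after 3 steps: λ.λ.0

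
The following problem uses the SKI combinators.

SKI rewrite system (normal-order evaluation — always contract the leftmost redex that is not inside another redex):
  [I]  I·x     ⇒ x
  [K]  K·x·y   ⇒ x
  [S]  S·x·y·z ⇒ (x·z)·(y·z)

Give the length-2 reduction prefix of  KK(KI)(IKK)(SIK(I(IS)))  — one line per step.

Answer: after 2 steps: IKK

Working:
  start: KK(KI)(IKK)(SIK(I(IS)))
  [1] K(IKK)(SIK(I(IS)))
  [2] IKK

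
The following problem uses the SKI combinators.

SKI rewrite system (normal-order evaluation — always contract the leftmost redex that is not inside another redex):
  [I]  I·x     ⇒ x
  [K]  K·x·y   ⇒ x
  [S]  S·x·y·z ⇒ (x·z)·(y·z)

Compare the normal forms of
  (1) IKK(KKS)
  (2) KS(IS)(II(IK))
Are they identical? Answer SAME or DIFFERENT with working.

Answer: DIFFERENT — A ⇓ K, B ⇓ SK

Working:
Term A:
  start: IKK(KKS)
  [1] KK(KKS)
  [2] K

Term B:
  start: KS(IS)(II(IK))
  [1] S(II(IK))
  [2] S(I(IK))
  [3] S(IK)
  [4] SK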